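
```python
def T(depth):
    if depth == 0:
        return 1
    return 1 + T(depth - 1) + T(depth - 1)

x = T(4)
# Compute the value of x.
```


T(4)
= 1 + T(3) + T(3)
= 1 + 2 * T(3)
T(k) = 2^(k+1) - 1
T(0) = 1
T(1) = 3
T(2) = 7
T(3) = 15
T(4) = 31
T(4) = 2^5 - 1 = 31


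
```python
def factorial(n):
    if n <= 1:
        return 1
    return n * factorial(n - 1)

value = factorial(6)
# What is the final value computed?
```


factorial(6)
= 6 * factorial(5)
= 6 * 5 * factorial(4)
= 6 * 5 * 4 * factorial(3)
= 6 * 5 * 4 * 3 * factorial(2)
= 6 * 5 * 4 * 3 * 2 * factorial(1)
= 6 * 5 * 4 * 3 * 2 * 1
= 720


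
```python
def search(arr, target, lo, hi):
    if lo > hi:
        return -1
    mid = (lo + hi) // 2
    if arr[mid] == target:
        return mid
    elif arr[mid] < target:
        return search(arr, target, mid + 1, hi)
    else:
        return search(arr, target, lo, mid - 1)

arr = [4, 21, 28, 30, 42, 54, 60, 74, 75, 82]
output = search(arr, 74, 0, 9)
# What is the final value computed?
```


search(arr, 74, 0, 9)
lo=0, hi=9, mid=4, arr[mid]=42
42 < 74, search right half
lo=5, hi=9, mid=7, arr[mid]=74
arr[7] == 74, found at index 7
= 7


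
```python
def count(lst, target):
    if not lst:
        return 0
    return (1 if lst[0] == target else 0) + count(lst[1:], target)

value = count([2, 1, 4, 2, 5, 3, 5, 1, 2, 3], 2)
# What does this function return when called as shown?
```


count([2, 1, 4, 2, 5, 3, 5, 1, 2, 3], 2)
lst[0]=2 == 2: 1 + count([1, 4, 2, 5, 3, 5, 1, 2, 3], 2)
lst[0]=1 != 2: 0 + count([4, 2, 5, 3, 5, 1, 2, 3], 2)
lst[0]=4 != 2: 0 + count([2, 5, 3, 5, 1, 2, 3], 2)
lst[0]=2 == 2: 1 + count([5, 3, 5, 1, 2, 3], 2)
lst[0]=5 != 2: 0 + count([3, 5, 1, 2, 3], 2)
lst[0]=3 != 2: 0 + count([5, 1, 2, 3], 2)
lst[0]=5 != 2: 0 + count([1, 2, 3], 2)
lst[0]=1 != 2: 0 + count([2, 3], 2)
lst[0]=2 == 2: 1 + count([3], 2)
lst[0]=3 != 2: 0 + count([], 2)
= 3


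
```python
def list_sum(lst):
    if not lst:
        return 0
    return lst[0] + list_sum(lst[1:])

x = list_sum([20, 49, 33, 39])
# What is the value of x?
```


list_sum([20, 49, 33, 39])
= 20 + list_sum([49, 33, 39])
= 20 + 49 + list_sum([33, 39])
= 20 + 49 + 33 + list_sum([39])
= 20 + 49 + 33 + 39 + list_sum([])
= 20 + 49 + 33 + 39 + 0
= 141


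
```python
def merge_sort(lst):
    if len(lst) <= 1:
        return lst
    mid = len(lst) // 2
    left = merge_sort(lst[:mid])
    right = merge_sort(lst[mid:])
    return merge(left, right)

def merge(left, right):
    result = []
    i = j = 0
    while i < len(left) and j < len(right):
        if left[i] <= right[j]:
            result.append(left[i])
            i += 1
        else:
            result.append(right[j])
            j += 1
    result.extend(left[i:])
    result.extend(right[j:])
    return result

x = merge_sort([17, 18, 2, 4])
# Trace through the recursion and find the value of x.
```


merge_sort([17, 18, 2, 4])
Split into [17, 18] and [2, 4]
Left sorted: [17, 18]
Right sorted: [2, 4]
Merge [17, 18] and [2, 4]
= [2, 4, 17, 18]


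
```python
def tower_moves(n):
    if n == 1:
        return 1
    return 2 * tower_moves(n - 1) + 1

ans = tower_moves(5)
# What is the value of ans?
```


tower_moves(5)
= 2 * tower_moves(4) + 1
= 2 * (2 * tower_moves(3) + 1) + 1
= 2 * (2 * (2 * tower_moves(2) + 1) + 1) + 1
= 2 * (2 * (2 * (2 * tower_moves(1) + 1) + 1) + 1) + 1
Now compute bottom-up:
tower_moves(1) = 1
tower_moves(2) = 2 * 1 + 1 = 3
tower_moves(3) = 2 * 3 + 1 = 7
tower_moves(4) = 2 * 7 + 1 = 15
tower_moves(5) = 2 * 15 + 1 = 31
= 31


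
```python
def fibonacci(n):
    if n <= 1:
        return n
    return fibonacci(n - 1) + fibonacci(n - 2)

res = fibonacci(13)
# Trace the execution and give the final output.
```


fibonacci(13)
= fibonacci(12) + fibonacci(11)
= (fibonacci(11) + fibonacci(10)) + fibonacci(11)
Computing bottom-up: fibonacci(0)=0, fibonacci(1)=1, fibonacci(2)=1, fibonacci(3)=2, fibonacci(4)=3, fibonacci(5)=5, fibonacci(6)=8, fibonacci(7)=13, fibonacci(8)=21, fibonacci(9)=34, fibonacci(10)=55, fibonacci(11)=89, fibonacci(12)=144, fibonacci(13)=233
= 233


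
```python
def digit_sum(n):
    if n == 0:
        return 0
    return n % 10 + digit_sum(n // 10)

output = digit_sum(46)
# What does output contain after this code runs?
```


digit_sum(46)
= 6 + digit_sum(4)
= 6 + 4 + digit_sum(0)
= 6 + 4 + 0
= 10


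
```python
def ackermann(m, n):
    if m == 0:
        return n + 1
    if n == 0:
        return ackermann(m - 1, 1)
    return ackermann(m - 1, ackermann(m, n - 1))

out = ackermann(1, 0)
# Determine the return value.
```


ackermann(1, 0)
n == 0: return ackermann(0, 1)
= ackermann(0, 1) = 2
= 2


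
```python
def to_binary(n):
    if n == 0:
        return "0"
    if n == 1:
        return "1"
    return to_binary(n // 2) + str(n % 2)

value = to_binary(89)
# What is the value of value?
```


to_binary(89)
= to_binary(44) + "1"
= to_binary(22) + "0" + "1"
= to_binary(11) + "0" + "0" + "1"
= to_binary(5) + "1" + "0" + "0" + "1"
= to_binary(2) + "1" + "1" + "0" + "0" + "1"
= to_binary(1) + "0" + "1" + "1" + "0" + "0" + "1"
= "1" + "0" + "1" + "1" + "0" + "0" + "1"
= "1011001"


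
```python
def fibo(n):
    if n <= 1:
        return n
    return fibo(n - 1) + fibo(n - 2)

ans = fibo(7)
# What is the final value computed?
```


fibo(7)
= fibo(6) + fibo(5)
= (fibo(5) + fibo(4)) + fibo(5)
Computing bottom-up: fibo(0)=0, fibo(1)=1, fibo(2)=1, fibo(3)=2, fibo(4)=3, fibo(5)=5, fibo(6)=8, fibo(7)=13
= 13


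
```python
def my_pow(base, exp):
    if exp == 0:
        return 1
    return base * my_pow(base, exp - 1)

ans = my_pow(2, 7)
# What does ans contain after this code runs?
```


my_pow(2, 7)
= 2 * my_pow(2, 6)
= 2 * 2 * my_pow(2, 5)
= 2 * 2 * 2 * my_pow(2, 4)
= 2 * 2 * 2 * 2 * my_pow(2, 3)
= 2 * 2 * 2 * 2 * 2 * my_pow(2, 2)
= 2 * 2 * 2 * 2 * 2 * 2 * my_pow(2, 1)
= 2 * 2 * 2 * 2 * 2 * 2 * 2 * my_pow(2, 0)
= 2 * 2 * 2 * 2 * 2 * 2 * 2 * 1
= 128


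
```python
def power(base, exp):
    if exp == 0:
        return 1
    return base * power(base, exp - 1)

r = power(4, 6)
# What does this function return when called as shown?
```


power(4, 6)
= 4 * power(4, 5)
= 4 * 4 * power(4, 4)
= 4 * 4 * 4 * power(4, 3)
= 4 * 4 * 4 * 4 * power(4, 2)
= 4 * 4 * 4 * 4 * 4 * power(4, 1)
= 4 * 4 * 4 * 4 * 4 * 4 * power(4, 0)
= 4 * 4 * 4 * 4 * 4 * 4 * 1
= 4096


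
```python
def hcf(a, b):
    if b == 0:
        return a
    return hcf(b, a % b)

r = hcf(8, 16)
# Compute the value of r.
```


hcf(8, 16)
= hcf(16, 8 % 16) = hcf(16, 8)
= hcf(8, 16 % 8) = hcf(8, 0)
b == 0, return a = 8


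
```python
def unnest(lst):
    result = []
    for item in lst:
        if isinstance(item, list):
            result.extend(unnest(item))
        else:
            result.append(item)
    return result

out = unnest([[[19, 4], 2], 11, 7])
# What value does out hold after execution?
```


unnest([[[19, 4], 2], 11, 7])
Processing each element:
  [[19, 4], 2] is a list -> unnest recursively -> [19, 4, 2]
  11 is not a list -> append 11
  7 is not a list -> append 7
= [19, 4, 2, 11, 7]


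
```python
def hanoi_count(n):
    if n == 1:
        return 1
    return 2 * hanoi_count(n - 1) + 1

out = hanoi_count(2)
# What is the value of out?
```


hanoi_count(2)
= 2 * hanoi_count(1) + 1
Now compute bottom-up:
hanoi_count(1) = 1
hanoi_count(2) = 2 * 1 + 1 = 3
= 3


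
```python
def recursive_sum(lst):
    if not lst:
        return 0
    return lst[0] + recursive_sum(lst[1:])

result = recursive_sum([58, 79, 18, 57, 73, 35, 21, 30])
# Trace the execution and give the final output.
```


recursive_sum([58, 79, 18, 57, 73, 35, 21, 30])
= 58 + recursive_sum([79, 18, 57, 73, 35, 21, 30])
= 58 + 79 + recursive_sum([18, 57, 73, 35, 21, 30])
= 58 + 79 + 18 + recursive_sum([57, 73, 35, 21, 30])
= 58 + 79 + 18 + 57 + recursive_sum([73, 35, 21, 30])
= 58 + 79 + 18 + 57 + 73 + recursive_sum([35, 21, 30])
= 58 + 79 + 18 + 57 + 73 + 35 + recursive_sum([21, 30])
= 58 + 79 + 18 + 57 + 73 + 35 + 21 + recursive_sum([30])
= 58 + 79 + 18 + 57 + 73 + 35 + 21 + 30 + recursive_sum([])
= 58 + 79 + 18 + 57 + 73 + 35 + 21 + 30 + 0
= 371


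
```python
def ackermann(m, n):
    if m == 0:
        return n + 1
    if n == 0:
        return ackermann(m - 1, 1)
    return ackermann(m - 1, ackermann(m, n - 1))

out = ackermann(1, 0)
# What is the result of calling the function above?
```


ackermann(1, 0)
n == 0: return ackermann(0, 1)
= ackermann(0, 1) = 2
= 2


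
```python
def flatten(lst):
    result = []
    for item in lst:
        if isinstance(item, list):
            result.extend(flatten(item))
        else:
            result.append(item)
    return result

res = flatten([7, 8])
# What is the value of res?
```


flatten([7, 8])
Processing each element:
  7 is not a list -> append 7
  8 is not a list -> append 8
= [7, 8]


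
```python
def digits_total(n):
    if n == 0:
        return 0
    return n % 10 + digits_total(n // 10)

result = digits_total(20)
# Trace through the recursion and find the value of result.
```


digits_total(20)
= 0 + digits_total(2)
= 0 + 2 + digits_total(0)
= 0 + 2 + 0
= 2


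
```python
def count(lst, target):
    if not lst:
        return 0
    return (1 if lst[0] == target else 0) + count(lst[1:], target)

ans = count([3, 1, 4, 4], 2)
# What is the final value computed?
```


count([3, 1, 4, 4], 2)
lst[0]=3 != 2: 0 + count([1, 4, 4], 2)
lst[0]=1 != 2: 0 + count([4, 4], 2)
lst[0]=4 != 2: 0 + count([4], 2)
lst[0]=4 != 2: 0 + count([], 2)
= 0


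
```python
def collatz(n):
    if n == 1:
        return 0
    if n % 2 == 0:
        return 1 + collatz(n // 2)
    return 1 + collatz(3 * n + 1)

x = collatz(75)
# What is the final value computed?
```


collatz(75)
75 is odd -> 3*75+1 = 226 -> collatz(226)
226 is even -> collatz(113)
113 is odd -> 3*113+1 = 340 -> collatz(340)
340 is even -> collatz(170)
170 is even -> collatz(85)
85 is odd -> 3*85+1 = 256 -> collatz(256)
256 is even -> collatz(128)
128 is even -> collatz(64)
64 is even -> collatz(32)
32 is even -> collatz(16)
16 is even -> collatz(8)
8 is even -> collatz(4)
4 is even -> collatz(2)
2 is even -> collatz(1)
Reached 1 after 14 steps
= 14


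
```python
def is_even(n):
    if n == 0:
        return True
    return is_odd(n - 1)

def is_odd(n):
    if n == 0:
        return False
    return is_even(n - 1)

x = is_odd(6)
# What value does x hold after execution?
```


is_odd(6)
= is_even(5)
= is_odd(4)
= is_even(3)
= is_odd(2)
= is_even(1)
= is_odd(0)
n == 0: return False
= False


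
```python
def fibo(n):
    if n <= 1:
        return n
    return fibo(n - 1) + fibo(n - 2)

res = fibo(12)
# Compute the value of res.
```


fibo(12)
= fibo(11) + fibo(10)
= (fibo(10) + fibo(9)) + fibo(10)
Computing bottom-up: fibo(0)=0, fibo(1)=1, fibo(2)=1, fibo(3)=2, fibo(4)=3, fibo(5)=5, fibo(6)=8, fibo(7)=13, fibo(8)=21, fibo(9)=34, fibo(10)=55, fibo(11)=89, fibo(12)=144
= 144


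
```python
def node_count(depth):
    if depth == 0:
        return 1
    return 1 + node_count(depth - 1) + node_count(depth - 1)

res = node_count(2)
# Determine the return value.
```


node_count(2)
= 1 + node_count(1) + node_count(1)
= 1 + 2 * node_count(1)
node_count(k) = 2^(k+1) - 1
node_count(0) = 1
node_count(1) = 3
node_count(2) = 7
node_count(2) = 2^3 - 1 = 7


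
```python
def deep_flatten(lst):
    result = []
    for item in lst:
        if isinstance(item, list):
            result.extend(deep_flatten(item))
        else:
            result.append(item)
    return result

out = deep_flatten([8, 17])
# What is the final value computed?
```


deep_flatten([8, 17])
Processing each element:
  8 is not a list -> append 8
  17 is not a list -> append 17
= [8, 17]


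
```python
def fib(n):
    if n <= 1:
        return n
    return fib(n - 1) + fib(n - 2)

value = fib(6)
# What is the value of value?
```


fib(6)
= fib(5) + fib(4)
= (fib(4) + fib(3)) + fib(4)
Computing bottom-up: fib(0)=0, fib(1)=1, fib(2)=1, fib(3)=2, fib(4)=3, fib(5)=5, fib(6)=8
= 8


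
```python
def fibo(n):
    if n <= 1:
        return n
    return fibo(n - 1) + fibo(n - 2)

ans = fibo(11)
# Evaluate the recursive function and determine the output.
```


fibo(11)
= fibo(10) + fibo(9)
= (fibo(9) + fibo(8)) + fibo(9)
Computing bottom-up: fibo(0)=0, fibo(1)=1, fibo(2)=1, fibo(3)=2, fibo(4)=3, fibo(5)=5, fibo(6)=8, fibo(7)=13, fibo(8)=21, fibo(9)=34, fibo(10)=55, fibo(11)=89
= 89


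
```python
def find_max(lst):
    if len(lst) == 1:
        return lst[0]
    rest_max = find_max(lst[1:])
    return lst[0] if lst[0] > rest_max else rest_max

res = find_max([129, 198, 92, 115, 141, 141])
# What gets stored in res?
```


find_max([129, 198, 92, 115, 141, 141])
= compare 129 with find_max([198, 92, 115, 141, 141])
= compare 198 with find_max([92, 115, 141, 141])
= compare 92 with find_max([115, 141, 141])
= compare 115 with find_max([141, 141])
= compare 141 with find_max([141])
Base: find_max([141]) = 141
compare 141 with 141: max = 141
compare 115 with 141: max = 141
compare 92 with 141: max = 141
compare 198 with 141: max = 198
compare 129 with 198: max = 198
= 198


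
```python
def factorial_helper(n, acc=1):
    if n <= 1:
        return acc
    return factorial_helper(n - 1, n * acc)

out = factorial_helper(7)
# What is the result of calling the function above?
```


factorial_helper(7, 1)
= factorial_helper(6, 7 * 1) = factorial_helper(6, 7)
= factorial_helper(5, 6 * 7) = factorial_helper(5, 42)
= factorial_helper(4, 5 * 42) = factorial_helper(4, 210)
= factorial_helper(3, 4 * 210) = factorial_helper(3, 840)
= factorial_helper(2, 3 * 840) = factorial_helper(2, 2520)
= factorial_helper(1, 2 * 2520) = factorial_helper(1, 5040)
n <= 1, return acc = 5040


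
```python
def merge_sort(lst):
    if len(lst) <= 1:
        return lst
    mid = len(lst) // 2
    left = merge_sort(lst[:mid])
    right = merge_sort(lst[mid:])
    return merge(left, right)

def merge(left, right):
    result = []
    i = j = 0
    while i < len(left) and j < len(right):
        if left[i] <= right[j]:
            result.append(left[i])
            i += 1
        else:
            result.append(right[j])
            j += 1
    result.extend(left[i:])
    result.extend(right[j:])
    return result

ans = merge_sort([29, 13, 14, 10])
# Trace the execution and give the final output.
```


merge_sort([29, 13, 14, 10])
Split into [29, 13] and [14, 10]
Left sorted: [13, 29]
Right sorted: [10, 14]
Merge [13, 29] and [10, 14]
= [10, 13, 14, 29]


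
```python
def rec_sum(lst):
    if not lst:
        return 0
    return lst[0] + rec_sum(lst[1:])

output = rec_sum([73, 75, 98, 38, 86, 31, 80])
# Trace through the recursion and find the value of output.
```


rec_sum([73, 75, 98, 38, 86, 31, 80])
= 73 + rec_sum([75, 98, 38, 86, 31, 80])
= 73 + 75 + rec_sum([98, 38, 86, 31, 80])
= 73 + 75 + 98 + rec_sum([38, 86, 31, 80])
= 73 + 75 + 98 + 38 + rec_sum([86, 31, 80])
= 73 + 75 + 98 + 38 + 86 + rec_sum([31, 80])
= 73 + 75 + 98 + 38 + 86 + 31 + rec_sum([80])
= 73 + 75 + 98 + 38 + 86 + 31 + 80 + rec_sum([])
= 73 + 75 + 98 + 38 + 86 + 31 + 80 + 0
= 481


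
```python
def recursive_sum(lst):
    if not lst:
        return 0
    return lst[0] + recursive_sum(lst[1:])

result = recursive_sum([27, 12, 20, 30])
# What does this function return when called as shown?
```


recursive_sum([27, 12, 20, 30])
= 27 + recursive_sum([12, 20, 30])
= 27 + 12 + recursive_sum([20, 30])
= 27 + 12 + 20 + recursive_sum([30])
= 27 + 12 + 20 + 30 + recursive_sum([])
= 27 + 12 + 20 + 30 + 0
= 89


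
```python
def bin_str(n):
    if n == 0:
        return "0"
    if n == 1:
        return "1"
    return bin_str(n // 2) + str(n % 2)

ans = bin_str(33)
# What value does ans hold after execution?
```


bin_str(33)
= bin_str(16) + "1"
= bin_str(8) + "0" + "1"
= bin_str(4) + "0" + "0" + "1"
= bin_str(2) + "0" + "0" + "0" + "1"
= bin_str(1) + "0" + "0" + "0" + "0" + "1"
= "1" + "0" + "0" + "0" + "0" + "1"
= "100001"


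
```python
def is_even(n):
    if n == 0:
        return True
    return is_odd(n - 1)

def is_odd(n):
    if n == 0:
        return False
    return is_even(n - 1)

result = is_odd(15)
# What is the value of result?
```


is_odd(15)
= is_even(14)
= is_odd(13)
= is_even(12)
= is_odd(11)
= is_even(10)
= is_odd(9)
= is_even(8)
= is_odd(7)
= is_even(6)
= is_odd(5)
= is_even(4)
= is_odd(3)
= is_even(2)
= is_odd(1)
= is_even(0)
n == 0: return True
= True


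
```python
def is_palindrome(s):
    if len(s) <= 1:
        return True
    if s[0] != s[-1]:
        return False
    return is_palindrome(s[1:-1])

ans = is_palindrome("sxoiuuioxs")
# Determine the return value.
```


is_palindrome("sxoiuuioxs")
"sxoiuuioxs": s[0]='s' == s[-1]='s' -> is_palindrome("xoiuuiox")
"xoiuuiox": s[0]='x' == s[-1]='x' -> is_palindrome("oiuuio")
"oiuuio": s[0]='o' == s[-1]='o' -> is_palindrome("iuui")
"iuui": s[0]='i' == s[-1]='i' -> is_palindrome("uu")
"uu": s[0]='u' == s[-1]='u' -> is_palindrome("")
"": len <= 1 -> True
= True


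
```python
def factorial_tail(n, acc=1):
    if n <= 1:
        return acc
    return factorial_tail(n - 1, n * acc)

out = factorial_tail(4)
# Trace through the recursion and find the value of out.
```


factorial_tail(4, 1)
= factorial_tail(3, 4 * 1) = factorial_tail(3, 4)
= factorial_tail(2, 3 * 4) = factorial_tail(2, 12)
= factorial_tail(1, 2 * 12) = factorial_tail(1, 24)
n <= 1, return acc = 24


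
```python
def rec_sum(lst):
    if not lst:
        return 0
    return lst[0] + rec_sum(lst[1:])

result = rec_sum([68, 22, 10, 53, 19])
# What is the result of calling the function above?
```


rec_sum([68, 22, 10, 53, 19])
= 68 + rec_sum([22, 10, 53, 19])
= 68 + 22 + rec_sum([10, 53, 19])
= 68 + 22 + 10 + rec_sum([53, 19])
= 68 + 22 + 10 + 53 + rec_sum([19])
= 68 + 22 + 10 + 53 + 19 + rec_sum([])
= 68 + 22 + 10 + 53 + 19 + 0
= 172


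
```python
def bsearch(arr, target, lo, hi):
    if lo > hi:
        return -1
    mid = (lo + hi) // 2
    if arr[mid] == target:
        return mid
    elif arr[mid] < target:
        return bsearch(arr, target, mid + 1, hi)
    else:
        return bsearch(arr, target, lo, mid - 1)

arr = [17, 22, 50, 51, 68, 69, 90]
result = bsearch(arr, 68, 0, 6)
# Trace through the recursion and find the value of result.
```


bsearch(arr, 68, 0, 6)
lo=0, hi=6, mid=3, arr[mid]=51
51 < 68, search right half
lo=4, hi=6, mid=5, arr[mid]=69
69 > 68, search left half
lo=4, hi=4, mid=4, arr[mid]=68
arr[4] == 68, found at index 4
= 4


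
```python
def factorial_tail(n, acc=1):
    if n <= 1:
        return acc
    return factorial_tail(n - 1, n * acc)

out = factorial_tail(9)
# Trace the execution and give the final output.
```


factorial_tail(9, 1)
= factorial_tail(8, 9 * 1) = factorial_tail(8, 9)
= factorial_tail(7, 8 * 9) = factorial_tail(7, 72)
= factorial_tail(6, 7 * 72) = factorial_tail(6, 504)
= factorial_tail(5, 6 * 504) = factorial_tail(5, 3024)
= factorial_tail(4, 5 * 3024) = factorial_tail(4, 15120)
= factorial_tail(3, 4 * 15120) = factorial_tail(3, 60480)
= factorial_tail(2, 3 * 60480) = factorial_tail(2, 181440)
= factorial_tail(1, 2 * 181440) = factorial_tail(1, 362880)
n <= 1, return acc = 362880


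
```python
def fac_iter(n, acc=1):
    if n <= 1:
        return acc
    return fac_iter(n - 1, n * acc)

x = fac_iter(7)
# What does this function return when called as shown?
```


fac_iter(7, 1)
= fac_iter(6, 7 * 1) = fac_iter(6, 7)
= fac_iter(5, 6 * 7) = fac_iter(5, 42)
= fac_iter(4, 5 * 42) = fac_iter(4, 210)
= fac_iter(3, 4 * 210) = fac_iter(3, 840)
= fac_iter(2, 3 * 840) = fac_iter(2, 2520)
= fac_iter(1, 2 * 2520) = fac_iter(1, 5040)
n <= 1, return acc = 5040


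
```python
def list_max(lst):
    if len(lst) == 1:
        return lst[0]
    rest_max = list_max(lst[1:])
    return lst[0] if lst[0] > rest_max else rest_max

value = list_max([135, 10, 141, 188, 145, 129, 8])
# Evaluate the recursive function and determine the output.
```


list_max([135, 10, 141, 188, 145, 129, 8])
= compare 135 with list_max([10, 141, 188, 145, 129, 8])
= compare 10 with list_max([141, 188, 145, 129, 8])
= compare 141 with list_max([188, 145, 129, 8])
= compare 188 with list_max([145, 129, 8])
= compare 145 with list_max([129, 8])
= compare 129 with list_max([8])
Base: list_max([8]) = 8
compare 129 with 8: max = 129
compare 145 with 129: max = 145
compare 188 with 145: max = 188
compare 141 with 188: max = 188
compare 10 with 188: max = 188
compare 135 with 188: max = 188
= 188


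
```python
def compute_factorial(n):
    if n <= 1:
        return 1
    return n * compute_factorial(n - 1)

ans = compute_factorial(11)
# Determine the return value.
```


compute_factorial(11)
= 11 * compute_factorial(10)
= 11 * 10 * compute_factorial(9)
= 11 * 10 * 9 * compute_factorial(8)
= 11 * 10 * 9 * 8 * compute_factorial(7)
= 11 * 10 * 9 * 8 * 7 * compute_factorial(6)
= 11 * 10 * 9 * 8 * 7 * 6 * compute_factorial(5)
= 11 * 10 * 9 * 8 * 7 * 6 * 5 * compute_factorial(4)
= 11 * 10 * 9 * 8 * 7 * 6 * 5 * 4 * compute_factorial(3)
= 11 * 10 * 9 * 8 * 7 * 6 * 5 * 4 * 3 * compute_factorial(2)
= 11 * 10 * 9 * 8 * 7 * 6 * 5 * 4 * 3 * 2 * compute_factorial(1)
= 11 * 10 * 9 * 8 * 7 * 6 * 5 * 4 * 3 * 2 * 1
= 39916800


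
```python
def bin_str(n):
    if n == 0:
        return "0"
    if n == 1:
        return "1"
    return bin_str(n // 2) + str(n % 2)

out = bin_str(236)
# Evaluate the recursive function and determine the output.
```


bin_str(236)
= bin_str(118) + "0"
= bin_str(59) + "0" + "0"
= bin_str(29) + "1" + "0" + "0"
= bin_str(14) + "1" + "1" + "0" + "0"
= bin_str(7) + "0" + "1" + "1" + "0" + "0"
= bin_str(3) + "1" + "0" + "1" + "1" + "0" + "0"
= bin_str(1) + "1" + "1" + "0" + "1" + "1" + "0" + "0"
= "1" + "1" + "1" + "0" + "1" + "1" + "0" + "0"
= "11101100"


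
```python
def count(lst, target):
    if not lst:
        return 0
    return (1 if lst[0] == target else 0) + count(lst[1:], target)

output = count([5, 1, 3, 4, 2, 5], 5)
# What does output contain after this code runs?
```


count([5, 1, 3, 4, 2, 5], 5)
lst[0]=5 == 5: 1 + count([1, 3, 4, 2, 5], 5)
lst[0]=1 != 5: 0 + count([3, 4, 2, 5], 5)
lst[0]=3 != 5: 0 + count([4, 2, 5], 5)
lst[0]=4 != 5: 0 + count([2, 5], 5)
lst[0]=2 != 5: 0 + count([5], 5)
lst[0]=5 == 5: 1 + count([], 5)
= 2


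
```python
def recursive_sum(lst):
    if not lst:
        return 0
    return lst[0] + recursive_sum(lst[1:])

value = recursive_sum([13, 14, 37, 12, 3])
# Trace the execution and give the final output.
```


recursive_sum([13, 14, 37, 12, 3])
= 13 + recursive_sum([14, 37, 12, 3])
= 13 + 14 + recursive_sum([37, 12, 3])
= 13 + 14 + 37 + recursive_sum([12, 3])
= 13 + 14 + 37 + 12 + recursive_sum([3])
= 13 + 14 + 37 + 12 + 3 + recursive_sum([])
= 13 + 14 + 37 + 12 + 3 + 0
= 79


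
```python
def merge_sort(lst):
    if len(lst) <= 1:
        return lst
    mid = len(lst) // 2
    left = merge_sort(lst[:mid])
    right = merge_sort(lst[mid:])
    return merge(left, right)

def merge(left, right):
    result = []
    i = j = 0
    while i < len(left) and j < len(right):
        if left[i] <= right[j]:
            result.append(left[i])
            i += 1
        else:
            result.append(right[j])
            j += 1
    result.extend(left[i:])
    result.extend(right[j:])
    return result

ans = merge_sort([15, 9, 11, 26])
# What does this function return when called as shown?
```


merge_sort([15, 9, 11, 26])
Split into [15, 9] and [11, 26]
Left sorted: [9, 15]
Right sorted: [11, 26]
Merge [9, 15] and [11, 26]
= [9, 11, 15, 26]


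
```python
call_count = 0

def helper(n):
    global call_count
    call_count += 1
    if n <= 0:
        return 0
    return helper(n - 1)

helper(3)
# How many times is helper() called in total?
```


helper(3) calls helper(2) calls ... calls helper(0)
Total calls: 3 + 1 (for base case) = 4


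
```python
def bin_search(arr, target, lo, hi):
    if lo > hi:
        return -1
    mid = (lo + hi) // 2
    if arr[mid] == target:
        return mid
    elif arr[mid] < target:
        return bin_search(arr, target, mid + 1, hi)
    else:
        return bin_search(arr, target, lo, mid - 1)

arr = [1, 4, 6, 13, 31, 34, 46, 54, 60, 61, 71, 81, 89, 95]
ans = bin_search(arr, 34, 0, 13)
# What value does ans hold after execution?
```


bin_search(arr, 34, 0, 13)
lo=0, hi=13, mid=6, arr[mid]=46
46 > 34, search left half
lo=0, hi=5, mid=2, arr[mid]=6
6 < 34, search right half
lo=3, hi=5, mid=4, arr[mid]=31
31 < 34, search right half
lo=5, hi=5, mid=5, arr[mid]=34
arr[5] == 34, found at index 5
= 5


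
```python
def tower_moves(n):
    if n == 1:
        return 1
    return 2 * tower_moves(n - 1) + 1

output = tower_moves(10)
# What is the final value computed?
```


tower_moves(10)
= 2 * tower_moves(9) + 1
= 2 * (2 * tower_moves(8) + 1) + 1
= 2 * (2 * (2 * tower_moves(7) + 1) + 1) + 1
= 2 * (2 * (2 * (2 * tower_moves(6) + 1) + 1) + 1) + 1
= 2 * (2 * (2 * (2 * (2 * tower_moves(5) + 1) + 1) + 1) + 1) + 1
= 2 * (2 * (2 * (2 * (2 * (2 * tower_moves(4) + 1) + 1) + 1) + 1) + 1) + 1
= 2 * (2 * (2 * (2 * (2 * (2 * (2 * tower_moves(3) + 1) + 1) + 1) + 1) + 1) + 1) + 1
= 2 * (2 * (2 * (2 * (2 * (2 * (2 * (2 * tower_moves(2) + 1) + 1) + 1) + 1) + 1) + 1) + 1) + 1
= 2 * (2 * (2 * (2 * (2 * (2 * (2 * (2 * (2 * tower_moves(1) + 1) + 1) + 1) + 1) + 1) + 1) + 1) + 1) + 1
Now compute bottom-up:
tower_moves(1) = 1
tower_moves(2) = 2 * 1 + 1 = 3
tower_moves(3) = 2 * 3 + 1 = 7
tower_moves(4) = 2 * 7 + 1 = 15
tower_moves(5) = 2 * 15 + 1 = 31
tower_moves(6) = 2 * 31 + 1 = 63
tower_moves(7) = 2 * 63 + 1 = 127
tower_moves(8) = 2 * 127 + 1 = 255
tower_moves(9) = 2 * 255 + 1 = 511
tower_moves(10) = 2 * 511 + 1 = 1023
= 1023


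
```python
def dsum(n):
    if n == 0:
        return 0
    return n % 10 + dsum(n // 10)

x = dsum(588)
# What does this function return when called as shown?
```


dsum(588)
= 8 + dsum(58)
= 8 + 8 + dsum(5)
= 8 + 8 + 5 + dsum(0)
= 8 + 8 + 5 + 0
= 21


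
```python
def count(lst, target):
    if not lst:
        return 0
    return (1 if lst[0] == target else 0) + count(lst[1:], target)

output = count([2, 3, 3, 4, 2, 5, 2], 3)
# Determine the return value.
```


count([2, 3, 3, 4, 2, 5, 2], 3)
lst[0]=2 != 3: 0 + count([3, 3, 4, 2, 5, 2], 3)
lst[0]=3 == 3: 1 + count([3, 4, 2, 5, 2], 3)
lst[0]=3 == 3: 1 + count([4, 2, 5, 2], 3)
lst[0]=4 != 3: 0 + count([2, 5, 2], 3)
lst[0]=2 != 3: 0 + count([5, 2], 3)
lst[0]=5 != 3: 0 + count([2], 3)
lst[0]=2 != 3: 0 + count([], 3)
= 2


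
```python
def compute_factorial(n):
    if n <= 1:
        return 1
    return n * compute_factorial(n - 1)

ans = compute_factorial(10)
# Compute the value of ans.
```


compute_factorial(10)
= 10 * compute_factorial(9)
= 10 * 9 * compute_factorial(8)
= 10 * 9 * 8 * compute_factorial(7)
= 10 * 9 * 8 * 7 * compute_factorial(6)
= 10 * 9 * 8 * 7 * 6 * compute_factorial(5)
= 10 * 9 * 8 * 7 * 6 * 5 * compute_factorial(4)
= 10 * 9 * 8 * 7 * 6 * 5 * 4 * compute_factorial(3)
= 10 * 9 * 8 * 7 * 6 * 5 * 4 * 3 * compute_factorial(2)
= 10 * 9 * 8 * 7 * 6 * 5 * 4 * 3 * 2 * compute_factorial(1)
= 10 * 9 * 8 * 7 * 6 * 5 * 4 * 3 * 2 * 1
= 3628800


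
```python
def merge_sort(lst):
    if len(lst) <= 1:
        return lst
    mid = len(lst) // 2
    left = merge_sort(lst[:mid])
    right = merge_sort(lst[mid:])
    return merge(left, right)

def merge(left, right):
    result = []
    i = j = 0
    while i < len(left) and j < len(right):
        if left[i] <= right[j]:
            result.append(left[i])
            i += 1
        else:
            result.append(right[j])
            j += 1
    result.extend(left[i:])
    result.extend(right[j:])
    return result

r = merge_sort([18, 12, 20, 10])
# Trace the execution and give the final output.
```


merge_sort([18, 12, 20, 10])
Split into [18, 12] and [20, 10]
Left sorted: [12, 18]
Right sorted: [10, 20]
Merge [12, 18] and [10, 20]
= [10, 12, 18, 20]


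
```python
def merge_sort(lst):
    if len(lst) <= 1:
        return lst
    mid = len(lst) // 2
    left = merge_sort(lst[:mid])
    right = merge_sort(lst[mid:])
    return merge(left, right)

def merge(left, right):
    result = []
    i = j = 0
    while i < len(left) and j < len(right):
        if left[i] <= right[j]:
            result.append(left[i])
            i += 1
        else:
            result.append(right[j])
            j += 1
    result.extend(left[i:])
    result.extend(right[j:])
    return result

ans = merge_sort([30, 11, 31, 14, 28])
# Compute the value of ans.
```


merge_sort([30, 11, 31, 14, 28])
Split into [30, 11] and [31, 14, 28]
Left sorted: [11, 30]
Right sorted: [14, 28, 31]
Merge [11, 30] and [14, 28, 31]
= [11, 14, 28, 30, 31]


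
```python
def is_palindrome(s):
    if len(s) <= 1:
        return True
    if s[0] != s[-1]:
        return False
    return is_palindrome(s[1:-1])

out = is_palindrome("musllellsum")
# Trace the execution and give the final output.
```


is_palindrome("musllellsum")
"musllellsum": s[0]='m' == s[-1]='m' -> is_palindrome("usllellsu")
"usllellsu": s[0]='u' == s[-1]='u' -> is_palindrome("sllells")
"sllells": s[0]='s' == s[-1]='s' -> is_palindrome("llell")
"llell": s[0]='l' == s[-1]='l' -> is_palindrome("lel")
"lel": s[0]='l' == s[-1]='l' -> is_palindrome("e")
"e": len <= 1 -> True
= True


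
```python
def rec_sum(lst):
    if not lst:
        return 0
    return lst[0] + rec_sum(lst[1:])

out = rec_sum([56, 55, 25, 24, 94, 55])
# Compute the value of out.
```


rec_sum([56, 55, 25, 24, 94, 55])
= 56 + rec_sum([55, 25, 24, 94, 55])
= 56 + 55 + rec_sum([25, 24, 94, 55])
= 56 + 55 + 25 + rec_sum([24, 94, 55])
= 56 + 55 + 25 + 24 + rec_sum([94, 55])
= 56 + 55 + 25 + 24 + 94 + rec_sum([55])
= 56 + 55 + 25 + 24 + 94 + 55 + rec_sum([])
= 56 + 55 + 25 + 24 + 94 + 55 + 0
= 309


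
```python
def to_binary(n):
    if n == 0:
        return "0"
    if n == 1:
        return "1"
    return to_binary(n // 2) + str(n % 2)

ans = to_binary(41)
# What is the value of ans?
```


to_binary(41)
= to_binary(20) + "1"
= to_binary(10) + "0" + "1"
= to_binary(5) + "0" + "0" + "1"
= to_binary(2) + "1" + "0" + "0" + "1"
= to_binary(1) + "0" + "1" + "0" + "0" + "1"
= "1" + "0" + "1" + "0" + "0" + "1"
= "101001"


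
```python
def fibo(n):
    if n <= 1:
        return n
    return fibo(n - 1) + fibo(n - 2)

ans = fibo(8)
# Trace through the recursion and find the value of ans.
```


fibo(8)
= fibo(7) + fibo(6)
= (fibo(6) + fibo(5)) + fibo(6)
Computing bottom-up: fibo(0)=0, fibo(1)=1, fibo(2)=1, fibo(3)=2, fibo(4)=3, fibo(5)=5, fibo(6)=8, fibo(7)=13, fibo(8)=21
= 21


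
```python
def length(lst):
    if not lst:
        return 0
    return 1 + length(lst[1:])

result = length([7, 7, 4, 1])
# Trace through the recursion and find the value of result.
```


length([7, 7, 4, 1])
= 1 + length([7, 4, 1])
= 1 + 1 + length([4, 1])
= 1 + 1 + 1 + length([1])
= 1 + 1 + 1 + 1 + length([])
= 1 + 1 + 1 + 1 + 0
= 4


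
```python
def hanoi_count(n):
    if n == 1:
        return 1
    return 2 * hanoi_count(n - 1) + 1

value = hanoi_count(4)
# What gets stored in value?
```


hanoi_count(4)
= 2 * hanoi_count(3) + 1
= 2 * (2 * hanoi_count(2) + 1) + 1
= 2 * (2 * (2 * hanoi_count(1) + 1) + 1) + 1
Now compute bottom-up:
hanoi_count(1) = 1
hanoi_count(2) = 2 * 1 + 1 = 3
hanoi_count(3) = 2 * 3 + 1 = 7
hanoi_count(4) = 2 * 7 + 1 = 15
= 15


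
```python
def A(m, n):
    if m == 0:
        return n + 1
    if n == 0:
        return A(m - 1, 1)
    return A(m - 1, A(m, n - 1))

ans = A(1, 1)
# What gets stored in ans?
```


A(1, 1)
= A(0, A(1, 0))
First compute A(1, 0) = 2
= A(0, 2)
= 3


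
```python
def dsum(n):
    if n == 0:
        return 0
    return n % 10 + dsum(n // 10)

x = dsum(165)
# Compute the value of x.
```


dsum(165)
= 5 + dsum(16)
= 5 + 6 + dsum(1)
= 5 + 6 + 1 + dsum(0)
= 5 + 6 + 1 + 0
= 12


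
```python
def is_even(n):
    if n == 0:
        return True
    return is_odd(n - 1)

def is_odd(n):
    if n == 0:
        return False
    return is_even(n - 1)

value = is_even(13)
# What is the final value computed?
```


is_even(13)
= is_odd(12)
= is_even(11)
= is_odd(10)
= is_even(9)
= is_odd(8)
= is_even(7)
= is_odd(6)
= is_even(5)
= is_odd(4)
= is_even(3)
= is_odd(2)
= is_even(1)
= is_odd(0)
n == 0: return False
= False


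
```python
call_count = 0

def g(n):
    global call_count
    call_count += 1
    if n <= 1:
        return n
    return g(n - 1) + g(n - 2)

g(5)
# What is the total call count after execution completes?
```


g(5) calls g(4) and g(3); each non-base call branches into two more.
Let C(k) = total number of calls made by g(k), including the call to g(k) itself.
Base cases: C(0) = 1, C(1) = 1
Recurrence: C(k) = 1 + C(k-1) + C(k-2)
  C(2) = 1 + C(1) + C(0) = 1 + 1 + 1 = 3
  C(3) = 1 + C(2) + C(1) = 1 + 3 + 1 = 5
  C(4) = 1 + C(3) + C(2) = 1 + 5 + 3 = 9
  C(5) = 1 + C(4) + C(3) = 1 + 9 + 5 = 15
Total calls = C(5) = 15


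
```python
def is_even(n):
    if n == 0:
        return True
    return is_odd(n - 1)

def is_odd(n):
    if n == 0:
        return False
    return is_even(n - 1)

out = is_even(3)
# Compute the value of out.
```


is_even(3)
= is_odd(2)
= is_even(1)
= is_odd(0)
n == 0: return False
= False


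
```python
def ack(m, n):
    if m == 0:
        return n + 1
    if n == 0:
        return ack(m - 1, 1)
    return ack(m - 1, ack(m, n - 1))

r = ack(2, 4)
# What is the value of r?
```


ack(2, 4)
= ack(1, ack(2, 3))
First compute ack(2, 3) = 9
= ack(1, 9)
= 11


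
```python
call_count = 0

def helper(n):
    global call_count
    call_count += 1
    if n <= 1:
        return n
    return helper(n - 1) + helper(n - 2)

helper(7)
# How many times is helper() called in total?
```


helper(7) calls helper(6) and helper(5); each non-base call branches into two more.
Let C(k) = total number of calls made by helper(k), including the call to helper(k) itself.
Base cases: C(0) = 1, C(1) = 1
Recurrence: C(k) = 1 + C(k-1) + C(k-2)
  C(2) = 1 + C(1) + C(0) = 1 + 1 + 1 = 3
  C(3) = 1 + C(2) + C(1) = 1 + 3 + 1 = 5
  C(4) = 1 + C(3) + C(2) = 1 + 5 + 3 = 9
  C(5) = 1 + C(4) + C(3) = 1 + 9 + 5 = 15
  C(6) = 1 + C(5) + C(4) = 1 + 15 + 9 = 25
  C(7) = 1 + C(6) + C(5) = 1 + 25 + 15 = 41
Total calls = C(7) = 41


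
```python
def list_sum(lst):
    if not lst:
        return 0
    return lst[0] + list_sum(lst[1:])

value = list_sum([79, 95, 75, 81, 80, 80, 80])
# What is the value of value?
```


list_sum([79, 95, 75, 81, 80, 80, 80])
= 79 + list_sum([95, 75, 81, 80, 80, 80])
= 79 + 95 + list_sum([75, 81, 80, 80, 80])
= 79 + 95 + 75 + list_sum([81, 80, 80, 80])
= 79 + 95 + 75 + 81 + list_sum([80, 80, 80])
= 79 + 95 + 75 + 81 + 80 + list_sum([80, 80])
= 79 + 95 + 75 + 81 + 80 + 80 + list_sum([80])
= 79 + 95 + 75 + 81 + 80 + 80 + 80 + list_sum([])
= 79 + 95 + 75 + 81 + 80 + 80 + 80 + 0
= 570


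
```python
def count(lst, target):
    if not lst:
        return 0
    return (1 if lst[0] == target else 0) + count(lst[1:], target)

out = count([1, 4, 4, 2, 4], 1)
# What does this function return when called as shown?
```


count([1, 4, 4, 2, 4], 1)
lst[0]=1 == 1: 1 + count([4, 4, 2, 4], 1)
lst[0]=4 != 1: 0 + count([4, 2, 4], 1)
lst[0]=4 != 1: 0 + count([2, 4], 1)
lst[0]=2 != 1: 0 + count([4], 1)
lst[0]=4 != 1: 0 + count([], 1)
= 1


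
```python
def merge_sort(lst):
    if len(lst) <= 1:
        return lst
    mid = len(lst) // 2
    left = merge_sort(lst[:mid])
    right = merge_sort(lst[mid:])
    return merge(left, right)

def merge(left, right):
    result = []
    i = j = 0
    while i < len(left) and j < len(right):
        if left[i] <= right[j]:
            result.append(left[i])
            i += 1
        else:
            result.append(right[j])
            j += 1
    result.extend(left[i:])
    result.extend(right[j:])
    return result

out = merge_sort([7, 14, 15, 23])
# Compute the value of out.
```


merge_sort([7, 14, 15, 23])
Split into [7, 14] and [15, 23]
Left sorted: [7, 14]
Right sorted: [15, 23]
Merge [7, 14] and [15, 23]
= [7, 14, 15, 23]


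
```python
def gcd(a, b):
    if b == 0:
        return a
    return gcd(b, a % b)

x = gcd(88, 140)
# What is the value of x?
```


gcd(88, 140)
= gcd(140, 88 % 140) = gcd(140, 88)
= gcd(88, 140 % 88) = gcd(88, 52)
= gcd(52, 88 % 52) = gcd(52, 36)
= gcd(36, 52 % 36) = gcd(36, 16)
= gcd(16, 36 % 16) = gcd(16, 4)
= gcd(4, 16 % 4) = gcd(4, 0)
b == 0, return a = 4


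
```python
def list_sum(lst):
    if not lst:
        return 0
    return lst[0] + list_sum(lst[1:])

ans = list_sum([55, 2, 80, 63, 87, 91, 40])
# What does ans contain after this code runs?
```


list_sum([55, 2, 80, 63, 87, 91, 40])
= 55 + list_sum([2, 80, 63, 87, 91, 40])
= 55 + 2 + list_sum([80, 63, 87, 91, 40])
= 55 + 2 + 80 + list_sum([63, 87, 91, 40])
= 55 + 2 + 80 + 63 + list_sum([87, 91, 40])
= 55 + 2 + 80 + 63 + 87 + list_sum([91, 40])
= 55 + 2 + 80 + 63 + 87 + 91 + list_sum([40])
= 55 + 2 + 80 + 63 + 87 + 91 + 40 + list_sum([])
= 55 + 2 + 80 + 63 + 87 + 91 + 40 + 0
= 418


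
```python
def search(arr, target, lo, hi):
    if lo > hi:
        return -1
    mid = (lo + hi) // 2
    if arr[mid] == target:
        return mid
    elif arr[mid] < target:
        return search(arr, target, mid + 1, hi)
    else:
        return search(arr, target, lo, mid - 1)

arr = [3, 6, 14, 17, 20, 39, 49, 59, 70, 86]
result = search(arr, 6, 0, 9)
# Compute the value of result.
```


search(arr, 6, 0, 9)
lo=0, hi=9, mid=4, arr[mid]=20
20 > 6, search left half
lo=0, hi=3, mid=1, arr[mid]=6
arr[1] == 6, found at index 1
= 1


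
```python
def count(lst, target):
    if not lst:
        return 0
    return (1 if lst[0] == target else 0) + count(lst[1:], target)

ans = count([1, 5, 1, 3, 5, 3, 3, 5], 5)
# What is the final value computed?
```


count([1, 5, 1, 3, 5, 3, 3, 5], 5)
lst[0]=1 != 5: 0 + count([5, 1, 3, 5, 3, 3, 5], 5)
lst[0]=5 == 5: 1 + count([1, 3, 5, 3, 3, 5], 5)
lst[0]=1 != 5: 0 + count([3, 5, 3, 3, 5], 5)
lst[0]=3 != 5: 0 + count([5, 3, 3, 5], 5)
lst[0]=5 == 5: 1 + count([3, 3, 5], 5)
lst[0]=3 != 5: 0 + count([3, 5], 5)
lst[0]=3 != 5: 0 + count([5], 5)
lst[0]=5 == 5: 1 + count([], 5)
= 3


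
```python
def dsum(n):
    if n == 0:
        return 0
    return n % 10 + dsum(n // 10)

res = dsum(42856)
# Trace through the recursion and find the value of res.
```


dsum(42856)
= 6 + dsum(4285)
= 6 + 5 + dsum(428)
= 6 + 5 + 8 + dsum(42)
= 6 + 5 + 8 + 2 + dsum(4)
= 6 + 5 + 8 + 2 + 4 + dsum(0)
= 6 + 5 + 8 + 2 + 4 + 0
= 25


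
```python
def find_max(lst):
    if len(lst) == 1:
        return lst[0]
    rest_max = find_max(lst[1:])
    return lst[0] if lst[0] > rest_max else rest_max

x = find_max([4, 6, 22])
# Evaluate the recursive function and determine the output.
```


find_max([4, 6, 22])
= compare 4 with find_max([6, 22])
= compare 6 with find_max([22])
Base: find_max([22]) = 22
compare 6 with 22: max = 22
compare 4 with 22: max = 22
= 22


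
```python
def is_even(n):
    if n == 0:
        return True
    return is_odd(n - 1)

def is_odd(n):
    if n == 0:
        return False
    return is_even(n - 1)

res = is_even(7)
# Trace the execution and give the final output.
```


is_even(7)
= is_odd(6)
= is_even(5)
= is_odd(4)
= is_even(3)
= is_odd(2)
= is_even(1)
= is_odd(0)
n == 0: return False
= False


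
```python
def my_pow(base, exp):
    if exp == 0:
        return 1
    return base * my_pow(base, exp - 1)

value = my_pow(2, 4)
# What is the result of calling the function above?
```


my_pow(2, 4)
= 2 * my_pow(2, 3)
= 2 * 2 * my_pow(2, 2)
= 2 * 2 * 2 * my_pow(2, 1)
= 2 * 2 * 2 * 2 * my_pow(2, 0)
= 2 * 2 * 2 * 2 * 1
= 16


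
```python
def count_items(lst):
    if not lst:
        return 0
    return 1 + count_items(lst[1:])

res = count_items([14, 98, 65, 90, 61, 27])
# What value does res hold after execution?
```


count_items([14, 98, 65, 90, 61, 27])
= 1 + count_items([98, 65, 90, 61, 27])
= 1 + 1 + count_items([65, 90, 61, 27])
= 1 + 1 + 1 + count_items([90, 61, 27])
= 1 + 1 + 1 + 1 + count_items([61, 27])
= 1 + 1 + 1 + 1 + 1 + count_items([27])
= 1 + 1 + 1 + 1 + 1 + 1 + count_items([])
= 1 + 1 + 1 + 1 + 1 + 1 + 0
= 6


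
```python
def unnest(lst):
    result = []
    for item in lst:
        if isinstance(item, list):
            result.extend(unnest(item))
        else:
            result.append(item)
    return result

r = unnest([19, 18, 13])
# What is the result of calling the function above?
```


unnest([19, 18, 13])
Processing each element:
  19 is not a list -> append 19
  18 is not a list -> append 18
  13 is not a list -> append 13
= [19, 18, 13]
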